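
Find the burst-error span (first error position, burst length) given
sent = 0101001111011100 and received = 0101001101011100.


XOR: 0000000010000000

Burst at position 8, length 1


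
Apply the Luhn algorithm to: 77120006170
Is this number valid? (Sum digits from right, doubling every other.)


Luhn sum = 26
26 mod 10 = 6

Invalid (Luhn sum mod 10 = 6)


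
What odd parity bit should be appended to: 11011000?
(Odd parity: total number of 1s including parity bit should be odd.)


Number of 1s in data: 4
Parity bit: 1

1


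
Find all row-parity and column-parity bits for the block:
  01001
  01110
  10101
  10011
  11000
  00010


Row parities: 011101
Column parities: 11011

Row P: 011101, Col P: 11011, Corner: 0


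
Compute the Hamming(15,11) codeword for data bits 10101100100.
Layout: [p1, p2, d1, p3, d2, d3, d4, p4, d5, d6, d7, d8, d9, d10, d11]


Parity bits: p1=1, p2=1, p3=0, p4=1

111001011100100


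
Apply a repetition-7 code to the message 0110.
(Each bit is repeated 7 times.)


Each bit -> 7 copies

0000000111111111111110000000


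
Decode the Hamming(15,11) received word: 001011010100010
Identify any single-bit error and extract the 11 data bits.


Syndrome = 12: error at position 12

Data: 11100101010 (corrected bit 12)


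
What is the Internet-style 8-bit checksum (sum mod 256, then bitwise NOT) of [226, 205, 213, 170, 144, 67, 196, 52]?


Sum = 1273 mod 256 = 249
Complement = 6

6


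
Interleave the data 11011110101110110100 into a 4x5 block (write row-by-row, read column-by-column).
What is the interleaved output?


Matrix:
  11011
  11010
  11101
  10100
Read columns: 11111110001111001010

11111110001111001010


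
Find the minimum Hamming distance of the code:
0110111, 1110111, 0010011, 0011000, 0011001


Comparing all pairs, minimum distance: 1
Can detect 0 errors, correct 0 errors

1


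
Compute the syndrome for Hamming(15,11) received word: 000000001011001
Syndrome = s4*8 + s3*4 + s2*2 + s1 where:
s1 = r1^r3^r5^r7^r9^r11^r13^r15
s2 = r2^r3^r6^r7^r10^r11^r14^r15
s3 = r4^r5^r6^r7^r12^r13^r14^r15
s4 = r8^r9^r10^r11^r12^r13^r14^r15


s1=1, s2=0, s3=0, s4=0

Syndrome = 1 (error at position 1)


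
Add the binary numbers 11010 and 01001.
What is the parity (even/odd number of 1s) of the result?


11010 = 26
01001 = 9
Sum = 35 = 100011
1s count = 3

odd parity (3 ones in 100011)


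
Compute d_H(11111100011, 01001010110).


XOR: 10110110101
Count of 1s: 7

7


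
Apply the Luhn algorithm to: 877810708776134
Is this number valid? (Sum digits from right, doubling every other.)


Luhn sum = 69
69 mod 10 = 9

Invalid (Luhn sum mod 10 = 9)


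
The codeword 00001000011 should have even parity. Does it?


Number of 1s: 3

No, parity error (3 ones)


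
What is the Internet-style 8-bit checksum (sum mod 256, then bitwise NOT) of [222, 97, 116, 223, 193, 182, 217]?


Sum = 1250 mod 256 = 226
Complement = 29

29


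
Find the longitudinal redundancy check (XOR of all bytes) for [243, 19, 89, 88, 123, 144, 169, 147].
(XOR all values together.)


XOR chain: 243 ^ 19 ^ 89 ^ 88 ^ 123 ^ 144 ^ 169 ^ 147 = 48

48


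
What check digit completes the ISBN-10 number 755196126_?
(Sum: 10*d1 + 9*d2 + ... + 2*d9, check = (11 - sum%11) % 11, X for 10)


Weighted sum: 268
268 mod 11 = 4

Check digit: 7


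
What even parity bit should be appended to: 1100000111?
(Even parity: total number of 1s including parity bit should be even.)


Number of 1s in data: 5
Parity bit: 1

1


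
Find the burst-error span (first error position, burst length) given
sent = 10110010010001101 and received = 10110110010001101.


XOR: 00000100000000000

Burst at position 5, length 1


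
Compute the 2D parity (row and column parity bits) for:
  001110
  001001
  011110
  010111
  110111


Row parities: 10001
Column parities: 111001

Row P: 10001, Col P: 111001, Corner: 0


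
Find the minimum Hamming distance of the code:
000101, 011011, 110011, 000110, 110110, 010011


Comparing all pairs, minimum distance: 1
Can detect 0 errors, correct 0 errors

1


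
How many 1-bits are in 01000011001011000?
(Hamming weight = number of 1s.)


Counting 1s in 01000011001011000

6


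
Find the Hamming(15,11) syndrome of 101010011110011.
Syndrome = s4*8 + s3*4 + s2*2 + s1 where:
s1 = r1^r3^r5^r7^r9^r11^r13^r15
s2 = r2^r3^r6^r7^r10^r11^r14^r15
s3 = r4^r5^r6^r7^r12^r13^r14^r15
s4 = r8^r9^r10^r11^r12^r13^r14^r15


s1=0, s2=1, s3=1, s4=0

Syndrome = 6 (error at position 6)


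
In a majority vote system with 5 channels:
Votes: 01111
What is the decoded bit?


Ones: 4 out of 5
Threshold: 3

1 (4/5 voted 1)


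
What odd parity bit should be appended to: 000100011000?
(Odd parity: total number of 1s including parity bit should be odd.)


Number of 1s in data: 3
Parity bit: 0

0


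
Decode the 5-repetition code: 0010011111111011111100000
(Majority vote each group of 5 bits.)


Groups: 00100, 11111, 11101, 11111, 00000
Majority votes: 01110

01110


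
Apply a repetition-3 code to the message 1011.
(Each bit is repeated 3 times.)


Each bit -> 3 copies

111000111111


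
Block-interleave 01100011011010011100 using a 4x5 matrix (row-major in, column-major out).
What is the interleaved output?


Matrix:
  01100
  01101
  10100
  11100
Read columns: 00111101111100000100

00111101111100000100


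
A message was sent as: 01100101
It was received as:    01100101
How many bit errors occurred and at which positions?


XOR: 00000000

0 errors (received matches sent)


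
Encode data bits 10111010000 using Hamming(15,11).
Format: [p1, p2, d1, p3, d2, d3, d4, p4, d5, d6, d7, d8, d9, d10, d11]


Parity bits: p1=0, p2=0, p3=0, p4=0

001001101010000


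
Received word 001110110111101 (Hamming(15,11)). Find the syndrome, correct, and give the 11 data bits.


Syndrome = 2: error at position 2

Data: 11010111101 (corrected bit 2)


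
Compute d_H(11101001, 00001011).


XOR: 11100010
Count of 1s: 4

4


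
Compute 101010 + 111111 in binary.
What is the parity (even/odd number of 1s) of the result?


101010 = 42
111111 = 63
Sum = 105 = 1101001
1s count = 4

even parity (4 ones in 1101001)


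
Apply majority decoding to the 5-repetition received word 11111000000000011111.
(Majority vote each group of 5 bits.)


Groups: 11111, 00000, 00000, 11111
Majority votes: 1001

1001


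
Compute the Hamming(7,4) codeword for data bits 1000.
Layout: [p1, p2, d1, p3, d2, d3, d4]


Parity bits: p1=1, p2=1, p3=0

1110000


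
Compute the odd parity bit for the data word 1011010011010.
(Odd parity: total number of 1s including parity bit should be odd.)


Number of 1s in data: 7
Parity bit: 0

0


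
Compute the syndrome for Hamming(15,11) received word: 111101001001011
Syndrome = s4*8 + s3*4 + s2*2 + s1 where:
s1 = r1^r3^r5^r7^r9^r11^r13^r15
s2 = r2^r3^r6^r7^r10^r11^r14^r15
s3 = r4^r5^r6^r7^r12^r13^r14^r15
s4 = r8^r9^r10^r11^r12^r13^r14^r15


s1=0, s2=1, s3=1, s4=0

Syndrome = 6 (error at position 6)


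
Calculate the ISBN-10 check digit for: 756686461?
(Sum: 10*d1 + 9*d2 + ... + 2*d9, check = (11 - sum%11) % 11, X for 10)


Weighted sum: 319
319 mod 11 = 0

Check digit: 0


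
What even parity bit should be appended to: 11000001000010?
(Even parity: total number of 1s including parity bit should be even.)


Number of 1s in data: 4
Parity bit: 0

0


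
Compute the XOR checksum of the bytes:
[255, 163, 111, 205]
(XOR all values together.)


XOR chain: 255 ^ 163 ^ 111 ^ 205 = 254

254


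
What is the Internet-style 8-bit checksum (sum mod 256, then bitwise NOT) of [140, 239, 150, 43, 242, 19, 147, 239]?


Sum = 1219 mod 256 = 195
Complement = 60

60


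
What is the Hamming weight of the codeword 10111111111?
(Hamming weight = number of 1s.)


Counting 1s in 10111111111

10


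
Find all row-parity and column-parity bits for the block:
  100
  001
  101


Row parities: 110
Column parities: 000

Row P: 110, Col P: 000, Corner: 0


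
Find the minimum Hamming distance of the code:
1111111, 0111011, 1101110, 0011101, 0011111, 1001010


Comparing all pairs, minimum distance: 1
Can detect 0 errors, correct 0 errors

1


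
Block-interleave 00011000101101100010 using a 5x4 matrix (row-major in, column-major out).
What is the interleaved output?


Matrix:
  0001
  1000
  1011
  0110
  0010
Read columns: 01100000100011110100

01100000100011110100


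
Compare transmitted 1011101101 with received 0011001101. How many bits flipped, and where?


XOR: 1000100000

2 error(s) at position(s): 0, 4


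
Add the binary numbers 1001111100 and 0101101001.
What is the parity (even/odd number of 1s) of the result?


1001111100 = 636
0101101001 = 361
Sum = 997 = 1111100101
1s count = 7

odd parity (7 ones in 1111100101)


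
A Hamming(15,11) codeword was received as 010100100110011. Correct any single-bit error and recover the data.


Syndrome = 1: error at position 1

Data: 00010110011 (corrected bit 1)


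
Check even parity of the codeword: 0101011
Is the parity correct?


Number of 1s: 4

Yes, parity is correct (4 ones)


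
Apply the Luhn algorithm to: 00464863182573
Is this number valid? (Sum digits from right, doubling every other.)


Luhn sum = 63
63 mod 10 = 3

Invalid (Luhn sum mod 10 = 3)


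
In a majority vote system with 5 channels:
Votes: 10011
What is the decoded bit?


Ones: 3 out of 5
Threshold: 3

1 (3/5 voted 1)


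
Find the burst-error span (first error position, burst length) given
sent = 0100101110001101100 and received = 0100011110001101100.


XOR: 0000110000000000000

Burst at position 4, length 2


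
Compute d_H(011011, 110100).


XOR: 101111
Count of 1s: 5

5


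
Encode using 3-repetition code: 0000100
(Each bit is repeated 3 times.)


Each bit -> 3 copies

000000000000111000000


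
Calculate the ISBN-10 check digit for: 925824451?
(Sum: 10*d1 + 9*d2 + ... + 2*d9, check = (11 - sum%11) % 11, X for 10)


Weighted sum: 269
269 mod 11 = 5

Check digit: 6


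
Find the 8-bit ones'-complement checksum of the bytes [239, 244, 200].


Sum = 683 mod 256 = 171
Complement = 84

84


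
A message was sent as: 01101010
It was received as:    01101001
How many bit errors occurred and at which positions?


XOR: 00000011

2 error(s) at position(s): 6, 7


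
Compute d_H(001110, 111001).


XOR: 110111
Count of 1s: 5

5


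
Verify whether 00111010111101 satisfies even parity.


Number of 1s: 9

No, parity error (9 ones)


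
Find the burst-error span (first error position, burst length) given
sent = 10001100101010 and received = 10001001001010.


XOR: 00000101100000

Burst at position 5, length 4


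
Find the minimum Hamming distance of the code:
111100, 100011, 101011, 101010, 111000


Comparing all pairs, minimum distance: 1
Can detect 0 errors, correct 0 errors

1


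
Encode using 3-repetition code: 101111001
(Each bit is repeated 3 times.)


Each bit -> 3 copies

111000111111111111000000111


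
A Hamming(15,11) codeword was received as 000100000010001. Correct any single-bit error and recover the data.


Syndrome = 0: no error detected

Data: 00000010001 (no errors)


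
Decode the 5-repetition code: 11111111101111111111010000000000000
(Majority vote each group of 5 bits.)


Groups: 11111, 11110, 11111, 11111, 01000, 00000, 00000
Majority votes: 1111000

1111000


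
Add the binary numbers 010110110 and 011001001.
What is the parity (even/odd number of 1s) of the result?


010110110 = 182
011001001 = 201
Sum = 383 = 101111111
1s count = 8

even parity (8 ones in 101111111)


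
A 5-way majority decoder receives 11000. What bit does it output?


Ones: 2 out of 5
Threshold: 3

0 (2/5 voted 1)


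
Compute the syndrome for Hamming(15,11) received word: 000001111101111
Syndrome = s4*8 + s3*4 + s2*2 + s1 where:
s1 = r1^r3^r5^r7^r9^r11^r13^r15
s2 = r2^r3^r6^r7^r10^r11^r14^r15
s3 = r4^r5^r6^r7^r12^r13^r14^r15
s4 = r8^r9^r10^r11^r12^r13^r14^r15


s1=0, s2=1, s3=0, s4=1

Syndrome = 10 (error at position 10)


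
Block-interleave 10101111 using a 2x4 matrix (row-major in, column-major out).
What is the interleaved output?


Matrix:
  1010
  1111
Read columns: 11011101

11011101


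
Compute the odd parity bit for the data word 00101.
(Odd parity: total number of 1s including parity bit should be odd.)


Number of 1s in data: 2
Parity bit: 1

1


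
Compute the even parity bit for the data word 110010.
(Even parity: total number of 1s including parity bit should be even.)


Number of 1s in data: 3
Parity bit: 1

1


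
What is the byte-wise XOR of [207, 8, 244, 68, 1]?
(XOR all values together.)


XOR chain: 207 ^ 8 ^ 244 ^ 68 ^ 1 = 118

118


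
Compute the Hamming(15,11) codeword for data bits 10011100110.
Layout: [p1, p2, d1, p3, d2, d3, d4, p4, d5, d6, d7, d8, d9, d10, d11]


Parity bits: p1=0, p2=0, p3=1, p4=0

001100101100110


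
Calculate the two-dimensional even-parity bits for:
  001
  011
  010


Row parities: 101
Column parities: 000

Row P: 101, Col P: 000, Corner: 0


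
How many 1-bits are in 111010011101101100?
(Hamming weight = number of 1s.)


Counting 1s in 111010011101101100

11


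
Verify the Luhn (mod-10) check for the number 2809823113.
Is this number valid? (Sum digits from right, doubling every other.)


Luhn sum = 42
42 mod 10 = 2

Invalid (Luhn sum mod 10 = 2)


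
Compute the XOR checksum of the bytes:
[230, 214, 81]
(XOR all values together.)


XOR chain: 230 ^ 214 ^ 81 = 97

97


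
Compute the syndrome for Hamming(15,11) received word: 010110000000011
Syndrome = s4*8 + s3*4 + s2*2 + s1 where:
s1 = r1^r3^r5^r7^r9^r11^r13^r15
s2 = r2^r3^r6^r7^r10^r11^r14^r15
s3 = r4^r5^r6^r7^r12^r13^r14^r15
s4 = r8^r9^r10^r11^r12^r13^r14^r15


s1=0, s2=1, s3=0, s4=0

Syndrome = 2 (error at position 2)


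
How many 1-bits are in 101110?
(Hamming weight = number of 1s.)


Counting 1s in 101110

4


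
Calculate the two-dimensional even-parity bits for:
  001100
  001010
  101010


Row parities: 001
Column parities: 101100

Row P: 001, Col P: 101100, Corner: 1


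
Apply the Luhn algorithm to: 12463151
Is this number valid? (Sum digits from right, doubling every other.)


Luhn sum = 27
27 mod 10 = 7

Invalid (Luhn sum mod 10 = 7)


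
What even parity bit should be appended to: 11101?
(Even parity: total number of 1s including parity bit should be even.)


Number of 1s in data: 4
Parity bit: 0

0


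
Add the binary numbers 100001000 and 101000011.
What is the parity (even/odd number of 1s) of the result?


100001000 = 264
101000011 = 323
Sum = 587 = 1001001011
1s count = 5

odd parity (5 ones in 1001001011)


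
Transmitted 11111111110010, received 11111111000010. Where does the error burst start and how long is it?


XOR: 00000000110000

Burst at position 8, length 2


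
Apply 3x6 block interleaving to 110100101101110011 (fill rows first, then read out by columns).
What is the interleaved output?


Matrix:
  110100
  101101
  110011
Read columns: 111101010110001011

111101010110001011


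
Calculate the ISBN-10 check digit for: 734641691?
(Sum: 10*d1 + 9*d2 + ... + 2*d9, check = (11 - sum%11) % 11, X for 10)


Weighted sum: 253
253 mod 11 = 0

Check digit: 0


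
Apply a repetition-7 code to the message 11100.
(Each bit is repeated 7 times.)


Each bit -> 7 copies

11111111111111111111100000000000000


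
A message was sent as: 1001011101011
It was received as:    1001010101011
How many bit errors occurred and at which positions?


XOR: 0000001000000

1 error(s) at position(s): 6


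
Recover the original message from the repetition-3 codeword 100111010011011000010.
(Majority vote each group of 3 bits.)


Groups: 100, 111, 010, 011, 011, 000, 010
Majority votes: 0101100

0101100


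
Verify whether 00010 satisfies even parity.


Number of 1s: 1

No, parity error (1 ones)


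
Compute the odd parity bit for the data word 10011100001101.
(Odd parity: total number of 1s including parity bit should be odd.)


Number of 1s in data: 7
Parity bit: 0

0


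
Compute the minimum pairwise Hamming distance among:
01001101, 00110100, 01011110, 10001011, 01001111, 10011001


Comparing all pairs, minimum distance: 1
Can detect 0 errors, correct 0 errors

1


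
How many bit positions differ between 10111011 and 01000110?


XOR: 11111101
Count of 1s: 7

7


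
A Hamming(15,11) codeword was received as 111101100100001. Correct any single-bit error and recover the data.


Syndrome = 0: no error detected

Data: 10110100001 (no errors)


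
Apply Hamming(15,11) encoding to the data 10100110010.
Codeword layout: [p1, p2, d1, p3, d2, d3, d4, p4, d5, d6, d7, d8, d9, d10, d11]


Parity bits: p1=0, p2=1, p3=0, p4=1

011001010110010


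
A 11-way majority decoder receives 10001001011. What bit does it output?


Ones: 5 out of 11
Threshold: 6

0 (5/11 voted 1)


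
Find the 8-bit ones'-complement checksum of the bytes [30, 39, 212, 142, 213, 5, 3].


Sum = 644 mod 256 = 132
Complement = 123

123


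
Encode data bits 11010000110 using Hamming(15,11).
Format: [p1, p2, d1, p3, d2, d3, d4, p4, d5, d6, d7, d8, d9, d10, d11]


Parity bits: p1=0, p2=1, p3=0, p4=0

011010100000110


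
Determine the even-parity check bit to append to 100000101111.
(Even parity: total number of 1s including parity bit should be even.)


Number of 1s in data: 6
Parity bit: 0

0


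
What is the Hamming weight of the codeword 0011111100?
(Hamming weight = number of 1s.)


Counting 1s in 0011111100

6


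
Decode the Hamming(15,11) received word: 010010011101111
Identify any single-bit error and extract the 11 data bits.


Syndrome = 12: error at position 12

Data: 01001100111 (corrected bit 12)


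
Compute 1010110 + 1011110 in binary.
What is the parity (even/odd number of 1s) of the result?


1010110 = 86
1011110 = 94
Sum = 180 = 10110100
1s count = 4

even parity (4 ones in 10110100)


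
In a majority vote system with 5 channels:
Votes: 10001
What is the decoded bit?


Ones: 2 out of 5
Threshold: 3

0 (2/5 voted 1)


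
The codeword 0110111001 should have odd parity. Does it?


Number of 1s: 6

No, parity error (6 ones)


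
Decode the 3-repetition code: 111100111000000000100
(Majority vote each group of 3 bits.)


Groups: 111, 100, 111, 000, 000, 000, 100
Majority votes: 1010000

1010000


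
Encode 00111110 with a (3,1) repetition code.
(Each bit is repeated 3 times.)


Each bit -> 3 copies

000000111111111111111000


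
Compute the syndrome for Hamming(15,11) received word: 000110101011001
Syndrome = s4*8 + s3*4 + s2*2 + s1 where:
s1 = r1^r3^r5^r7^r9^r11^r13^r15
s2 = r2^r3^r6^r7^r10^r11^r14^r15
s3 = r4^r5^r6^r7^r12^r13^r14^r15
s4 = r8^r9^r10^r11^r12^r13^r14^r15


s1=1, s2=1, s3=1, s4=0

Syndrome = 7 (error at position 7)


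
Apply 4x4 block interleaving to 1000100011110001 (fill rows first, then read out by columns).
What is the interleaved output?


Matrix:
  1000
  1000
  1111
  0001
Read columns: 1110001000100011

1110001000100011


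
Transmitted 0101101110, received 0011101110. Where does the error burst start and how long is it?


XOR: 0110000000

Burst at position 1, length 2


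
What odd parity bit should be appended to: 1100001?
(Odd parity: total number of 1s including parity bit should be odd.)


Number of 1s in data: 3
Parity bit: 0

0


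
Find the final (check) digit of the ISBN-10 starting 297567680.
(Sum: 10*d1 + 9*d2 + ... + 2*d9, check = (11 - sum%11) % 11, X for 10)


Weighted sum: 311
311 mod 11 = 3

Check digit: 8


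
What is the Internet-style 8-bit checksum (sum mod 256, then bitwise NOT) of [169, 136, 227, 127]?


Sum = 659 mod 256 = 147
Complement = 108

108


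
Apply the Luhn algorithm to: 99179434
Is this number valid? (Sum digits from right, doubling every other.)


Luhn sum = 50
50 mod 10 = 0

Valid (Luhn sum mod 10 = 0)


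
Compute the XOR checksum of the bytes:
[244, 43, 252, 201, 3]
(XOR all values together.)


XOR chain: 244 ^ 43 ^ 252 ^ 201 ^ 3 = 233

233


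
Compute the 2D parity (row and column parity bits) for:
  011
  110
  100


Row parities: 001
Column parities: 001

Row P: 001, Col P: 001, Corner: 1


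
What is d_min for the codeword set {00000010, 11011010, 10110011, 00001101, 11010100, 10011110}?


Comparing all pairs, minimum distance: 2
Can detect 1 errors, correct 0 errors

2


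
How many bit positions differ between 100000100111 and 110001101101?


XOR: 010001001010
Count of 1s: 4

4


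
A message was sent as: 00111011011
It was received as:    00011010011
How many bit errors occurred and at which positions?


XOR: 00100001000

2 error(s) at position(s): 2, 7


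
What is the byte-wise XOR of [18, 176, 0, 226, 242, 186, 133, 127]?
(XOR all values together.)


XOR chain: 18 ^ 176 ^ 0 ^ 226 ^ 242 ^ 186 ^ 133 ^ 127 = 242

242


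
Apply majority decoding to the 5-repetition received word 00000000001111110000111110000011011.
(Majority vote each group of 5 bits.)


Groups: 00000, 00000, 11111, 10000, 11111, 00000, 11011
Majority votes: 0010101

0010101


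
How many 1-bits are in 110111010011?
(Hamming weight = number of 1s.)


Counting 1s in 110111010011

8


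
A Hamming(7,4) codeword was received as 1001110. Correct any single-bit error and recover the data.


Syndrome = 6: error at position 6

Data: 0100 (corrected bit 6)


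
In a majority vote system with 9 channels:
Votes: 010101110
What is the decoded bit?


Ones: 5 out of 9
Threshold: 5

1 (5/9 voted 1)


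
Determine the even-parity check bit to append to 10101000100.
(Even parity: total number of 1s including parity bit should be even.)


Number of 1s in data: 4
Parity bit: 0

0


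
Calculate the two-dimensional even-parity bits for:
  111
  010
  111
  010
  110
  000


Row parities: 111100
Column parities: 110

Row P: 111100, Col P: 110, Corner: 0


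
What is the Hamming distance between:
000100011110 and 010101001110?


XOR: 010001010000
Count of 1s: 3

3


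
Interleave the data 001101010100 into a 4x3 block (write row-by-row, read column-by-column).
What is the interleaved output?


Matrix:
  001
  101
  010
  100
Read columns: 010100101100

010100101100


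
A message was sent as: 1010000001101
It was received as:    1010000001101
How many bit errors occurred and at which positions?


XOR: 0000000000000

0 errors (received matches sent)


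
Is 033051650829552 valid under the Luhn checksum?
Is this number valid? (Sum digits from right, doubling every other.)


Luhn sum = 49
49 mod 10 = 9

Invalid (Luhn sum mod 10 = 9)


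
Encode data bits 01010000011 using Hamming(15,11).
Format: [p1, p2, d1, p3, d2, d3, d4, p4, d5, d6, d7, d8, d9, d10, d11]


Parity bits: p1=1, p2=1, p3=0, p4=0

110010100000011


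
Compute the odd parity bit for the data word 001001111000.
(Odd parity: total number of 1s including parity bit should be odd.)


Number of 1s in data: 5
Parity bit: 0

0


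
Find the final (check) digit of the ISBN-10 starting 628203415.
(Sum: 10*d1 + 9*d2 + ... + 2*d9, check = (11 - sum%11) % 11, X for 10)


Weighted sum: 200
200 mod 11 = 2

Check digit: 9


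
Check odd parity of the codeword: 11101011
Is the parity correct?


Number of 1s: 6

No, parity error (6 ones)


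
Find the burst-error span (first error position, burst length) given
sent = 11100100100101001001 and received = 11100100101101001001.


XOR: 00000000001000000000

Burst at position 10, length 1


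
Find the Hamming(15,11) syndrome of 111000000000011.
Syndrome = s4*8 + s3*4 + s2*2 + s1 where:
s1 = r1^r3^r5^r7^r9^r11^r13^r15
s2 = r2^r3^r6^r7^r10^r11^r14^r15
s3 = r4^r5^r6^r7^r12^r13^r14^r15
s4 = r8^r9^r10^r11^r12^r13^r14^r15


s1=1, s2=0, s3=0, s4=0

Syndrome = 1 (error at position 1)


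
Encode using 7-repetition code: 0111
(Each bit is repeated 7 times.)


Each bit -> 7 copies

0000000111111111111111111111


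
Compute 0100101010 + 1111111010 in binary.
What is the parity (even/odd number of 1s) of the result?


0100101010 = 298
1111111010 = 1018
Sum = 1316 = 10100100100
1s count = 4

even parity (4 ones in 10100100100)


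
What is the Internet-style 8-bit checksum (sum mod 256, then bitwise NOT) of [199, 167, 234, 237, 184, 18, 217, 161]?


Sum = 1417 mod 256 = 137
Complement = 118

118


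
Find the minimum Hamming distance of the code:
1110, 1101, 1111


Comparing all pairs, minimum distance: 1
Can detect 0 errors, correct 0 errors

1


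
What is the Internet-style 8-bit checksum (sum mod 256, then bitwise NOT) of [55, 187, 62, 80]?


Sum = 384 mod 256 = 128
Complement = 127

127


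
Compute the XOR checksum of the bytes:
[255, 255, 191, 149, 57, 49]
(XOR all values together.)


XOR chain: 255 ^ 255 ^ 191 ^ 149 ^ 57 ^ 49 = 34

34


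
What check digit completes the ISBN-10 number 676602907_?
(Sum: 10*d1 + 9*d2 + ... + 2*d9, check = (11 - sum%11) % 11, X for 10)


Weighted sum: 273
273 mod 11 = 9

Check digit: 2


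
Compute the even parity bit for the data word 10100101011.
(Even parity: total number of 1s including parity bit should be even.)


Number of 1s in data: 6
Parity bit: 0

0


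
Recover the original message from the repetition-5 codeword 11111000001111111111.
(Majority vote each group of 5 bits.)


Groups: 11111, 00000, 11111, 11111
Majority votes: 1011

1011


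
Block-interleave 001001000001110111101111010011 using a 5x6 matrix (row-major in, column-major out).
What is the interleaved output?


Matrix:
  001001
  000001
  110111
  101111
  010011
Read columns: 001100010110010001100011111111

001100010110010001100011111111


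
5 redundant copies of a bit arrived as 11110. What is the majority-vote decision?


Ones: 4 out of 5
Threshold: 3

1 (4/5 voted 1)


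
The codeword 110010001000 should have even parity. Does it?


Number of 1s: 4

Yes, parity is correct (4 ones)


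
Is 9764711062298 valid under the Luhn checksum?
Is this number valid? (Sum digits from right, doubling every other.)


Luhn sum = 67
67 mod 10 = 7

Invalid (Luhn sum mod 10 = 7)


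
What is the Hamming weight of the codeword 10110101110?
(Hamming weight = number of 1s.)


Counting 1s in 10110101110

7


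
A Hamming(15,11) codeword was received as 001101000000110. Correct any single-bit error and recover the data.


Syndrome = 2: error at position 2

Data: 10100000110 (corrected bit 2)


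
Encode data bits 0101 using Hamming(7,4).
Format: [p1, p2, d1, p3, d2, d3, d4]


Parity bits: p1=0, p2=1, p3=0

0100101


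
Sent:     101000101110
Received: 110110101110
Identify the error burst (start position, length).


XOR: 011110000000

Burst at position 1, length 4


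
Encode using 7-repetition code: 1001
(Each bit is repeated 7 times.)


Each bit -> 7 copies

1111111000000000000001111111


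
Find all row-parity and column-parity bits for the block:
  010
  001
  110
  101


Row parities: 1100
Column parities: 000

Row P: 1100, Col P: 000, Corner: 0


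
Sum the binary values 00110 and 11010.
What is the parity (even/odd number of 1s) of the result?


00110 = 6
11010 = 26
Sum = 32 = 100000
1s count = 1

odd parity (1 ones in 100000)


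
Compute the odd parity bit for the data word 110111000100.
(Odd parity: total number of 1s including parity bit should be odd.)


Number of 1s in data: 6
Parity bit: 1

1


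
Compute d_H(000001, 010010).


XOR: 010011
Count of 1s: 3

3


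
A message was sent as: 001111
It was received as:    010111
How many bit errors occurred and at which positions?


XOR: 011000

2 error(s) at position(s): 1, 2


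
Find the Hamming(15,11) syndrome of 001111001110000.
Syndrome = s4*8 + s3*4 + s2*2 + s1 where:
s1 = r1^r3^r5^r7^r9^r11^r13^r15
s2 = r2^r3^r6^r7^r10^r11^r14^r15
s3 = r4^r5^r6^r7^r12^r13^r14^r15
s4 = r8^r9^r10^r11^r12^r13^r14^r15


s1=0, s2=0, s3=1, s4=1

Syndrome = 12 (error at position 12)


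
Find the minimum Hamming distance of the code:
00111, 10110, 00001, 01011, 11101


Comparing all pairs, minimum distance: 2
Can detect 1 errors, correct 0 errors

2


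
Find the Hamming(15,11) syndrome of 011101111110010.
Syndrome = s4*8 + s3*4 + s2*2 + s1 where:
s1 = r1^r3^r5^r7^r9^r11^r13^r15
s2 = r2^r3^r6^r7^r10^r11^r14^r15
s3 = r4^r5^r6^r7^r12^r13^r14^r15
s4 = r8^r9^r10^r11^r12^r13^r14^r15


s1=0, s2=1, s3=0, s4=1

Syndrome = 10 (error at position 10)


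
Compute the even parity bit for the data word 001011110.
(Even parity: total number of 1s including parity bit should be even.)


Number of 1s in data: 5
Parity bit: 1

1


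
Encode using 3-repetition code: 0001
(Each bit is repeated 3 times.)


Each bit -> 3 copies

000000000111


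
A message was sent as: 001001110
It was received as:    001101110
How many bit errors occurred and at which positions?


XOR: 000100000

1 error(s) at position(s): 3


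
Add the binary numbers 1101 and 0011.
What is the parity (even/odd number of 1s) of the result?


1101 = 13
0011 = 3
Sum = 16 = 10000
1s count = 1

odd parity (1 ones in 10000)


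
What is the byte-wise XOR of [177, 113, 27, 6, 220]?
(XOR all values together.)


XOR chain: 177 ^ 113 ^ 27 ^ 6 ^ 220 = 1

1


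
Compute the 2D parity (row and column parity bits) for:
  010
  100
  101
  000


Row parities: 1100
Column parities: 011

Row P: 1100, Col P: 011, Corner: 0


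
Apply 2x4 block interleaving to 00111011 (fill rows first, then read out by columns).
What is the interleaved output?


Matrix:
  0011
  1011
Read columns: 01001111

01001111


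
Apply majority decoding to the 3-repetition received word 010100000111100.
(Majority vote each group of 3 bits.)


Groups: 010, 100, 000, 111, 100
Majority votes: 00010

00010


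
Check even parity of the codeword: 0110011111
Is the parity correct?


Number of 1s: 7

No, parity error (7 ones)


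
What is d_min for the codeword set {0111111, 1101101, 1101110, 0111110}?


Comparing all pairs, minimum distance: 1
Can detect 0 errors, correct 0 errors

1


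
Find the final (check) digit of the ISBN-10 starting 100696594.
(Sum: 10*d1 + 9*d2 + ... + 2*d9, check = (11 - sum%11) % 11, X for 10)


Weighted sum: 191
191 mod 11 = 4

Check digit: 7


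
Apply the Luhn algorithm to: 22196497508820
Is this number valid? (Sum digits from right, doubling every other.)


Luhn sum = 60
60 mod 10 = 0

Valid (Luhn sum mod 10 = 0)


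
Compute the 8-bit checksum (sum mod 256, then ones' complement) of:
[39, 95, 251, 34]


Sum = 419 mod 256 = 163
Complement = 92

92


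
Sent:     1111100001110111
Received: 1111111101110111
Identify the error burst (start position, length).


XOR: 0000011100000000

Burst at position 5, length 3


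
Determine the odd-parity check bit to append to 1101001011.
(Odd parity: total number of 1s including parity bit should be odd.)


Number of 1s in data: 6
Parity bit: 1

1


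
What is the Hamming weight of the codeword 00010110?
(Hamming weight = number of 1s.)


Counting 1s in 00010110

3


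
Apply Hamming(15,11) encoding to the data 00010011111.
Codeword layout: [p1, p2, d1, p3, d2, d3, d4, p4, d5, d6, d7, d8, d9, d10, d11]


Parity bits: p1=0, p2=0, p3=1, p4=1

000100110011111


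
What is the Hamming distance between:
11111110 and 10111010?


XOR: 01000100
Count of 1s: 2

2


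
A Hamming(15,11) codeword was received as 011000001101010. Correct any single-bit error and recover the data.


Syndrome = 0: no error detected

Data: 10001101010 (no errors)


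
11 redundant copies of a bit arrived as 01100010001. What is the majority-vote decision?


Ones: 4 out of 11
Threshold: 6

0 (4/11 voted 1)


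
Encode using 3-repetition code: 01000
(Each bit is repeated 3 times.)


Each bit -> 3 copies

000111000000000


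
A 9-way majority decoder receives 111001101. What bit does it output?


Ones: 6 out of 9
Threshold: 5

1 (6/9 voted 1)


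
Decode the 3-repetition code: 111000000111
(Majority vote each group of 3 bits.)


Groups: 111, 000, 000, 111
Majority votes: 1001

1001


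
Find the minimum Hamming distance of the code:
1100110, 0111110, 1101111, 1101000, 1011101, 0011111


Comparing all pairs, minimum distance: 2
Can detect 1 errors, correct 0 errors

2


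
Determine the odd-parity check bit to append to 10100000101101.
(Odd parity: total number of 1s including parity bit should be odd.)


Number of 1s in data: 6
Parity bit: 1

1


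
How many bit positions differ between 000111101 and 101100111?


XOR: 101011010
Count of 1s: 5

5


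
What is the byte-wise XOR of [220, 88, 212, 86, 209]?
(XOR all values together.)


XOR chain: 220 ^ 88 ^ 212 ^ 86 ^ 209 = 215

215


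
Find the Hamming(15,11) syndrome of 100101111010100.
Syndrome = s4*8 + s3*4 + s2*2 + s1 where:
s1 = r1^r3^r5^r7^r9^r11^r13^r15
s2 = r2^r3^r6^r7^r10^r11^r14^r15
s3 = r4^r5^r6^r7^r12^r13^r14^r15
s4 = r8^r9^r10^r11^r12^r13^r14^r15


s1=1, s2=1, s3=0, s4=0

Syndrome = 3 (error at position 3)


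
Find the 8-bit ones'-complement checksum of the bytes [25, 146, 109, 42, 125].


Sum = 447 mod 256 = 191
Complement = 64

64


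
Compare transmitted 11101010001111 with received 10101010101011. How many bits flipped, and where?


XOR: 01000000100100

3 error(s) at position(s): 1, 8, 11


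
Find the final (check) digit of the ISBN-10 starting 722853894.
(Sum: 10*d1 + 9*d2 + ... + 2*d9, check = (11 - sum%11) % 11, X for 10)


Weighted sum: 272
272 mod 11 = 8

Check digit: 3


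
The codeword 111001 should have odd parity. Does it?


Number of 1s: 4

No, parity error (4 ones)


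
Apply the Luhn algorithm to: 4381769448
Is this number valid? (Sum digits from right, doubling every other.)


Luhn sum = 59
59 mod 10 = 9

Invalid (Luhn sum mod 10 = 9)


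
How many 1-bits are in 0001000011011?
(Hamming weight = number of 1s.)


Counting 1s in 0001000011011

5


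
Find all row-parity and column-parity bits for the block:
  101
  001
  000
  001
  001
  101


Row parities: 010110
Column parities: 001

Row P: 010110, Col P: 001, Corner: 1


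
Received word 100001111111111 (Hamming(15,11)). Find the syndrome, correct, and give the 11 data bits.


Syndrome = 0: no error detected

Data: 00111111111 (no errors)


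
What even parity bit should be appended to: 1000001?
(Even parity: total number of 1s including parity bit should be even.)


Number of 1s in data: 2
Parity bit: 0

0


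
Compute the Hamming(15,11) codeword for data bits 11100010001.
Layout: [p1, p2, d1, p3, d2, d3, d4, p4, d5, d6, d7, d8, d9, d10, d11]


Parity bits: p1=0, p2=0, p3=1, p4=0

001111000010001


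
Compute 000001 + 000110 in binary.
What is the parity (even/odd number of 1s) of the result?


000001 = 1
000110 = 6
Sum = 7 = 111
1s count = 3

odd parity (3 ones in 111)


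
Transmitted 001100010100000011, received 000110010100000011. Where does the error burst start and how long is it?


XOR: 001010000000000000

Burst at position 2, length 3


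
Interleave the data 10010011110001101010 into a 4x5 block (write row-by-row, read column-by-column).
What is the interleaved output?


Matrix:
  10010
  01111
  00011
  01010
Read columns: 10000101010011110110

10000101010011110110


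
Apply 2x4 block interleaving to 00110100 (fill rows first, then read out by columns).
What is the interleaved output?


Matrix:
  0011
  0100
Read columns: 00011010

00011010


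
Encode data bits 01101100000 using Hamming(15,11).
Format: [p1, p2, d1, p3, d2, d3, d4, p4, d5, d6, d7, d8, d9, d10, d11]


Parity bits: p1=0, p2=0, p3=0, p4=0

000011001100000


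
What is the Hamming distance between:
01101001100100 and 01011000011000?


XOR: 00110001111100
Count of 1s: 7

7


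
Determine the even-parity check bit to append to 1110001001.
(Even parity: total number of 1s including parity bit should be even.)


Number of 1s in data: 5
Parity bit: 1

1


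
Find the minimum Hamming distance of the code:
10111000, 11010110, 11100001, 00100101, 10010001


Comparing all pairs, minimum distance: 3
Can detect 2 errors, correct 1 errors

3


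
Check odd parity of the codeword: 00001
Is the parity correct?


Number of 1s: 1

Yes, parity is correct (1 ones)


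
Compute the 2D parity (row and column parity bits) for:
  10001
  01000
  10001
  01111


Row parities: 0100
Column parities: 00111

Row P: 0100, Col P: 00111, Corner: 1


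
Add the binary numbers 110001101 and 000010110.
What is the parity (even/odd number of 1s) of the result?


110001101 = 397
000010110 = 22
Sum = 419 = 110100011
1s count = 5

odd parity (5 ones in 110100011)


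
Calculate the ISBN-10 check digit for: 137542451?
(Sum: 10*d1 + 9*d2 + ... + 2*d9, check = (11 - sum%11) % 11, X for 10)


Weighted sum: 195
195 mod 11 = 8

Check digit: 3


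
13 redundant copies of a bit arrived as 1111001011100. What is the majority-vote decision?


Ones: 8 out of 13
Threshold: 7

1 (8/13 voted 1)


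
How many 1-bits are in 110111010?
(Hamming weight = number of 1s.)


Counting 1s in 110111010

6


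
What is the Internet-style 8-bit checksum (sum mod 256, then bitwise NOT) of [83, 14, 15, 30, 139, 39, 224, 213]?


Sum = 757 mod 256 = 245
Complement = 10

10


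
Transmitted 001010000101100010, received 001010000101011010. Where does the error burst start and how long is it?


XOR: 000000000000111000

Burst at position 12, length 3


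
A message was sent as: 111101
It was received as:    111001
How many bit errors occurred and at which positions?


XOR: 000100

1 error(s) at position(s): 3


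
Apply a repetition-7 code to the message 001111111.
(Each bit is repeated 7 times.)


Each bit -> 7 copies

000000000000001111111111111111111111111111111111111111111111111


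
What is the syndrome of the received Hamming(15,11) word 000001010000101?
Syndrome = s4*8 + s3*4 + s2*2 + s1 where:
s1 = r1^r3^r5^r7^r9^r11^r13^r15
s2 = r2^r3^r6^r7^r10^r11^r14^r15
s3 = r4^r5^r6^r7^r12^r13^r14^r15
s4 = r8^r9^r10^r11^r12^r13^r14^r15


s1=0, s2=0, s3=1, s4=1

Syndrome = 12 (error at position 12)


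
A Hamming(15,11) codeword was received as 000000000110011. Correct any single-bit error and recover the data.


Syndrome = 0: no error detected

Data: 00000110011 (no errors)


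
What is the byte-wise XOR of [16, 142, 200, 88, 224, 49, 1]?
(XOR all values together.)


XOR chain: 16 ^ 142 ^ 200 ^ 88 ^ 224 ^ 49 ^ 1 = 222

222


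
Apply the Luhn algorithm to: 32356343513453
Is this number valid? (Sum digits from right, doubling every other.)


Luhn sum = 52
52 mod 10 = 2

Invalid (Luhn sum mod 10 = 2)


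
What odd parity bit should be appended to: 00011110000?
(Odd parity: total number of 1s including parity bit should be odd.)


Number of 1s in data: 4
Parity bit: 1

1


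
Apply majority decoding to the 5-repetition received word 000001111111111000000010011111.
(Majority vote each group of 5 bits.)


Groups: 00000, 11111, 11111, 00000, 00100, 11111
Majority votes: 011001

011001


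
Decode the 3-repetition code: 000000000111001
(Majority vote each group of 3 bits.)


Groups: 000, 000, 000, 111, 001
Majority votes: 00010

00010
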